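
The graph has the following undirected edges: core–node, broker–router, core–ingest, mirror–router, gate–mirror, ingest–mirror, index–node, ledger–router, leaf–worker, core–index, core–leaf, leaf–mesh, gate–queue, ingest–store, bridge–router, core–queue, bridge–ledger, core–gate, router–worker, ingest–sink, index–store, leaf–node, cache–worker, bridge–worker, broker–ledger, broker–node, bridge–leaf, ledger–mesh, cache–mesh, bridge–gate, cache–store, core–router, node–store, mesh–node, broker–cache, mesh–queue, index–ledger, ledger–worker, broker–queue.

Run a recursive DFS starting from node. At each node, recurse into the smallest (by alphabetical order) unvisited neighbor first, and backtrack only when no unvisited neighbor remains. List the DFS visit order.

node broker cache mesh leaf bridge gate core index ledger router mirror ingest sink store worker queue

Visit node
node → broker
broker → cache
cache → mesh
mesh → leaf
leaf → bridge
bridge → gate
gate → core
core → index
index → ledger
ledger → router
router → mirror
mirror → ingest
ingest → sink
ingest → store
router → worker
core → queue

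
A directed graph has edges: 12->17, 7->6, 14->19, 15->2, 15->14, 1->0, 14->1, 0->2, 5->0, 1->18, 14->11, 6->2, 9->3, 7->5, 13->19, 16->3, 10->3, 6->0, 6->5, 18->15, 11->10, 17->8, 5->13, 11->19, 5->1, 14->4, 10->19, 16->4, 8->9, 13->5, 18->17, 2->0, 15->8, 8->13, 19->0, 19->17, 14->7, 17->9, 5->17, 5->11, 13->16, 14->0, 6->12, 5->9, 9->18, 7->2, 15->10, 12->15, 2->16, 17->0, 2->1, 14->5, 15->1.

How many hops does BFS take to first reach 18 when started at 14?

2

Level 0: 14
Level 1: 0, 1, 4, 5, 7, 11, 19
Level 2: 2, 6, 9, 10, 13, 17, 18
Level 3: 3, 8, 12, 15, 16
18 first appears at level 2.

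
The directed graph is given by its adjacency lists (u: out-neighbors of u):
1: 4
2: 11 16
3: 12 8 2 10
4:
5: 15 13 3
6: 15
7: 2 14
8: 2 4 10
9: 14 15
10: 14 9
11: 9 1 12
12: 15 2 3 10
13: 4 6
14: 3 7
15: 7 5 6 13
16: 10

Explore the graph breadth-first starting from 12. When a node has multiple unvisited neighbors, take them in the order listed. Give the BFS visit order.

Visit 12; enqueue 15, 2, 3, 10 → queue [15, 2, 3, 10]
Visit 15; enqueue 7, 5, 6, 13 → queue [2, 3, 10, 7, 5, 6, 13]
Visit 2; enqueue 11, 16 → queue [3, 10, 7, 5, 6, 13, 11, 16]
Visit 3; enqueue 8 → queue [10, 7, 5, 6, 13, 11, 16, 8]
Visit 10; enqueue 14, 9 → queue [7, 5, 6, 13, 11, 16, 8, 14, 9]
Visit 7 → queue [5, 6, 13, 11, 16, 8, 14, 9]
Visit 5 → queue [6, 13, 11, 16, 8, 14, 9]
Visit 6 → queue [13, 11, 16, 8, 14, 9]
Visit 13; enqueue 4 → queue [11, 16, 8, 14, 9, 4]
Visit 11; enqueue 1 → queue [16, 8, 14, 9, 4, 1]
Visit 16 → queue [8, 14, 9, 4, 1]
Visit 8 → queue [14, 9, 4, 1]
Visit 14 → queue [9, 4, 1]
Visit 9 → queue [4, 1]
Visit 4 → queue [1]
Visit 1 → queue []

12, 15, 2, 3, 10, 7, 5, 6, 13, 11, 16, 8, 14, 9, 4, 1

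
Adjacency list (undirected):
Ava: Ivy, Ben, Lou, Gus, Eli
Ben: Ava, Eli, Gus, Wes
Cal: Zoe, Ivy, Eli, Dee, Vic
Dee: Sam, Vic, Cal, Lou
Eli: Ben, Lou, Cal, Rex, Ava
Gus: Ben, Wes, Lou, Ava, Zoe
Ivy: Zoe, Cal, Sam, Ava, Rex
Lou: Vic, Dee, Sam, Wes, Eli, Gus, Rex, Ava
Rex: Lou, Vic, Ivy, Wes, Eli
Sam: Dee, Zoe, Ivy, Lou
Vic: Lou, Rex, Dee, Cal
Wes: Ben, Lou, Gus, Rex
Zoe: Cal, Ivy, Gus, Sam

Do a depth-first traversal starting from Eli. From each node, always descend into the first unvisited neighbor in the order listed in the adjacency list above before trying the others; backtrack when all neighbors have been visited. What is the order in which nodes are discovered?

Visit Eli
Eli → Ben
Ben → Ava
Ava → Ivy
Ivy → Zoe
Zoe → Cal
Cal → Dee
Dee → Sam
Sam → Lou
Lou → Vic
Vic → Rex
Rex → Wes
Wes → Gus

Eli → Ben → Ava → Ivy → Zoe → Cal → Dee → Sam → Lou → Vic → Rex → Wes → Gus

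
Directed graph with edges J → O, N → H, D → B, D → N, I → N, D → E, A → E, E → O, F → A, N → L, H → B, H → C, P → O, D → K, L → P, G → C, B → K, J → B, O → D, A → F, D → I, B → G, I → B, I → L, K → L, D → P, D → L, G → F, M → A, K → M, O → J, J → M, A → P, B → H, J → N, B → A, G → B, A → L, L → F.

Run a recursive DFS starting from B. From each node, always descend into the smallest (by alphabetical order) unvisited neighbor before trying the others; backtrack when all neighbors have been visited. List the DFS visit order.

B, A, E, O, D, I, L, F, P, N, H, C, K, M, J, G

Visit B
B → A
A → E
E → O
O → D
D → I
I → L
L → F
L → P
I → N
N → H
H → C
D → K
K → M
O → J
B → G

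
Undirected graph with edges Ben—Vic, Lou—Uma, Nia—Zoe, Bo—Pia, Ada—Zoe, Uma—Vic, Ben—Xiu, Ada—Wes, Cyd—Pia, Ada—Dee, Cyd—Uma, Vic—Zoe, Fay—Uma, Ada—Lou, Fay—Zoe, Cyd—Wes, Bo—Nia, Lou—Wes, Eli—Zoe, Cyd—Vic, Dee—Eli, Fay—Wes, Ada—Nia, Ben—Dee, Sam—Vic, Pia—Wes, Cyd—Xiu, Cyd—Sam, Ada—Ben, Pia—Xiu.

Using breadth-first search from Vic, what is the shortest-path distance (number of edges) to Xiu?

2

Level 0: Vic
Level 1: Ben, Cyd, Sam, Uma, Zoe
Level 2: Ada, Dee, Eli, Fay, Lou, Nia, Pia, Wes, Xiu
Level 3: Bo
Xiu first appears at level 2.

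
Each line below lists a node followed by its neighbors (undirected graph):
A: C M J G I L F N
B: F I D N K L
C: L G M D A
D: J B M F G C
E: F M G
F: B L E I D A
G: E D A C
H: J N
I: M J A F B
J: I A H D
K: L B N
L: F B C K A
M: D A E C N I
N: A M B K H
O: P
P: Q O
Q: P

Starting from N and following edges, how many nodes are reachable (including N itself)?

14

BFS from N visits: N, M, K, H, B, A, I, E, D, C, L, J, F, G
Reachable nodes: 14 of 17 total.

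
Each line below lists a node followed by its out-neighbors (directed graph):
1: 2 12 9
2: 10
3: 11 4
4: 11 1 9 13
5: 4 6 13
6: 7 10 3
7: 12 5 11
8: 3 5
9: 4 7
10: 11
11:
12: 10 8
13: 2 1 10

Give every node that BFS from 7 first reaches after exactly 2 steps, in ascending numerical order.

4, 6, 8, 10, 13

Level 0: 7
Level 1: 5, 11, 12
Level 2: 4, 6, 8, 10, 13
Level 3: 1, 2, 3, 9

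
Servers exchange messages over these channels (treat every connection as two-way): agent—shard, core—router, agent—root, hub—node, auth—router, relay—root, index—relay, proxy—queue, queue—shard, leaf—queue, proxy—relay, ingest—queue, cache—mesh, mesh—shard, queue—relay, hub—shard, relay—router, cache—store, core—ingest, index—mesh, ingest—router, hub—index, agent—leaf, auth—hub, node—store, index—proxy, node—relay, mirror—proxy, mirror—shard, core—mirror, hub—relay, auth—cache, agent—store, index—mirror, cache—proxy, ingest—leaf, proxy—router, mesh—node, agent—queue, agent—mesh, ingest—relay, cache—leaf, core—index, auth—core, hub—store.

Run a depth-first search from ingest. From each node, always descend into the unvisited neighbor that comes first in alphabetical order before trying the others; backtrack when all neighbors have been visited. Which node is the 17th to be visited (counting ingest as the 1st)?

Visit ingest
ingest → core
core → auth
auth → cache
cache → leaf
leaf → agent
agent → mesh
mesh → index
index → hub
hub → node
node → relay
relay → proxy
proxy → mirror
mirror → shard
shard → queue
proxy → router
relay → root
node → store

Visit order: ingest, core, auth, cache, leaf, agent, mesh, index, hub, node, relay, proxy, mirror, shard, queue, router, root, store

root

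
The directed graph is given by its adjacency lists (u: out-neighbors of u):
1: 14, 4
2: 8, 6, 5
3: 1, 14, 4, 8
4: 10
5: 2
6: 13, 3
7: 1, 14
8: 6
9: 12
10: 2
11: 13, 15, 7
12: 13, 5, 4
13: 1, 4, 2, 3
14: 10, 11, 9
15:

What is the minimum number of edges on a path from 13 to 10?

2

Level 0: 13
Level 1: 1, 2, 3, 4
Level 2: 5, 6, 8, 10, 14
Level 3: 9, 11
Level 4: 7, 12, 15
10 first appears at level 2.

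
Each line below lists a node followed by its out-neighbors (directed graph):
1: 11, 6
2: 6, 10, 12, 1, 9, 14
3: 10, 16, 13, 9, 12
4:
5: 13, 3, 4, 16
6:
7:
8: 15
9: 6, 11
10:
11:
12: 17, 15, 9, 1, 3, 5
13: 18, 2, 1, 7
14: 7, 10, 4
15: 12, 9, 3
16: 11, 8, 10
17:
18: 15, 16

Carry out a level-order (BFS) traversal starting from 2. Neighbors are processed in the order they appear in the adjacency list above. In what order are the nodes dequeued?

2, 6, 10, 12, 1, 9, 14, 17, 15, 3, 5, 11, 7, 4, 16, 13, 8, 18

Visit 2; enqueue 6, 10, 12, 1, 9, 14 → queue [6, 10, 12, 1, 9, 14]
Visit 6 → queue [10, 12, 1, 9, 14]
Visit 10 → queue [12, 1, 9, 14]
Visit 12; enqueue 17, 15, 3, 5 → queue [1, 9, 14, 17, 15, 3, 5]
Visit 1; enqueue 11 → queue [9, 14, 17, 15, 3, 5, 11]
Visit 9 → queue [14, 17, 15, 3, 5, 11]
Visit 14; enqueue 7, 4 → queue [17, 15, 3, 5, 11, 7, 4]
Visit 17 → queue [15, 3, 5, 11, 7, 4]
Visit 15 → queue [3, 5, 11, 7, 4]
Visit 3; enqueue 16, 13 → queue [5, 11, 7, 4, 16, 13]
Visit 5 → queue [11, 7, 4, 16, 13]
Visit 11 → queue [7, 4, 16, 13]
Visit 7 → queue [4, 16, 13]
Visit 4 → queue [16, 13]
Visit 16; enqueue 8 → queue [13, 8]
Visit 13; enqueue 18 → queue [8, 18]
Visit 8 → queue [18]
Visit 18 → queue []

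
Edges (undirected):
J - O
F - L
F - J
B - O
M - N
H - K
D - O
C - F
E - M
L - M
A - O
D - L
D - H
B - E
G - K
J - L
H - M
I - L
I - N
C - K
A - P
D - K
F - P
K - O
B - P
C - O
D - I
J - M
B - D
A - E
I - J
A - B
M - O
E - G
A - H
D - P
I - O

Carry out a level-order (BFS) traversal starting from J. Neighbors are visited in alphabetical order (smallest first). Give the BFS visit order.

Visit J; enqueue F, I, L, M, O → queue [F, I, L, M, O]
Visit F; enqueue C, P → queue [I, L, M, O, C, P]
Visit I; enqueue D, N → queue [L, M, O, C, P, D, N]
Visit L → queue [M, O, C, P, D, N]
Visit M; enqueue E, H → queue [O, C, P, D, N, E, H]
Visit O; enqueue A, B, K → queue [C, P, D, N, E, H, A, B, K]
Visit C → queue [P, D, N, E, H, A, B, K]
Visit P → queue [D, N, E, H, A, B, K]
Visit D → queue [N, E, H, A, B, K]
Visit N → queue [E, H, A, B, K]
Visit E; enqueue G → queue [H, A, B, K, G]
Visit H → queue [A, B, K, G]
Visit A → queue [B, K, G]
Visit B → queue [K, G]
Visit K → queue [G]
Visit G → queue []

J, F, I, L, M, O, C, P, D, N, E, H, A, B, K, G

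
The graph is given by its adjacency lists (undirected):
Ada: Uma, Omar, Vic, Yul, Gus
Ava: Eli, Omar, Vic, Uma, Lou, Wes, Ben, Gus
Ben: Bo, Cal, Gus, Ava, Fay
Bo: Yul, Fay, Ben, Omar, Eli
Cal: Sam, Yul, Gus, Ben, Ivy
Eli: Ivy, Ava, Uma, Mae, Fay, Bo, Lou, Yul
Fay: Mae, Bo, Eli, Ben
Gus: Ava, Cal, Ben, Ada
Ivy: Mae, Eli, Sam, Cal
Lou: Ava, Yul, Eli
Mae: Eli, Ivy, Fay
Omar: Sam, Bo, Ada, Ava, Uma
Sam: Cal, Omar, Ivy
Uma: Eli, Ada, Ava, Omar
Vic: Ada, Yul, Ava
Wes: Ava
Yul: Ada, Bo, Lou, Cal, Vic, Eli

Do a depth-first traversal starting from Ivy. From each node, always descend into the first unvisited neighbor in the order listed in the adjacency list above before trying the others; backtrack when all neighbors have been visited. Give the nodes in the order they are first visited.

Ivy -> Mae -> Eli -> Ava -> Omar -> Sam -> Cal -> Yul -> Ada -> Uma -> Vic -> Gus -> Ben -> Bo -> Fay -> Lou -> Wes

Visit Ivy
Ivy → Mae
Mae → Eli
Eli → Ava
Ava → Omar
Omar → Sam
Sam → Cal
Cal → Yul
Yul → Ada
Ada → Uma
Ada → Vic
Ada → Gus
Gus → Ben
Ben → Bo
Bo → Fay
Yul → Lou
Ava → Wes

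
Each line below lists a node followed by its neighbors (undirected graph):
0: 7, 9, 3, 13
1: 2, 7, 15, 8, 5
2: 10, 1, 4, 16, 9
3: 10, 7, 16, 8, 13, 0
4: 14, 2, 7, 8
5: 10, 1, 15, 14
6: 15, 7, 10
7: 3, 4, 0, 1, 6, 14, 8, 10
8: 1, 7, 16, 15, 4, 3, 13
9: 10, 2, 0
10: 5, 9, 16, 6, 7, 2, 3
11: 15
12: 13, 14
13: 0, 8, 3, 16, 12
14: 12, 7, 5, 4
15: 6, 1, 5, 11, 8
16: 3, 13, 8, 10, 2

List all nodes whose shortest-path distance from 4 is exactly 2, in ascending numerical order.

Level 0: 4
Level 1: 2, 7, 8, 14
Level 2: 0, 1, 3, 5, 6, 9, 10, 12, 13, 15, 16
Level 3: 11

0, 1, 3, 5, 6, 9, 10, 12, 13, 15, 16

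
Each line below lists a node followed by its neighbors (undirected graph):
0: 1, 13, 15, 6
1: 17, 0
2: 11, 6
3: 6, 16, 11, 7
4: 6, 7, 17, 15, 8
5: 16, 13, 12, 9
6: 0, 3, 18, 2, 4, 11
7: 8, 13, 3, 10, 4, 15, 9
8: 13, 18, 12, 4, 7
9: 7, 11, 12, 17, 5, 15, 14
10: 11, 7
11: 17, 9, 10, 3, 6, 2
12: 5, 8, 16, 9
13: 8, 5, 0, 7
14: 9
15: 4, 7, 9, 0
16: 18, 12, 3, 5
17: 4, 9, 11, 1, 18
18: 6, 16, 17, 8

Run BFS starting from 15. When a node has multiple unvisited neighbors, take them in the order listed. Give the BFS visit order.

15 4 7 9 0 6 17 8 13 3 10 11 12 5 14 1 18 2 16

Visit 15; enqueue 4, 7, 9, 0 → queue [4, 7, 9, 0]
Visit 4; enqueue 6, 17, 8 → queue [7, 9, 0, 6, 17, 8]
Visit 7; enqueue 13, 3, 10 → queue [9, 0, 6, 17, 8, 13, 3, 10]
Visit 9; enqueue 11, 12, 5, 14 → queue [0, 6, 17, 8, 13, 3, 10, 11, 12, 5, 14]
Visit 0; enqueue 1 → queue [6, 17, 8, 13, 3, 10, 11, 12, 5, 14, 1]
Visit 6; enqueue 18, 2 → queue [17, 8, 13, 3, 10, 11, 12, 5, 14, 1, 18, 2]
Visit 17 → queue [8, 13, 3, 10, 11, 12, 5, 14, 1, 18, 2]
Visit 8 → queue [13, 3, 10, 11, 12, 5, 14, 1, 18, 2]
Visit 13 → queue [3, 10, 11, 12, 5, 14, 1, 18, 2]
Visit 3; enqueue 16 → queue [10, 11, 12, 5, 14, 1, 18, 2, 16]
Visit 10 → queue [11, 12, 5, 14, 1, 18, 2, 16]
Visit 11 → queue [12, 5, 14, 1, 18, 2, 16]
Visit 12 → queue [5, 14, 1, 18, 2, 16]
Visit 5 → queue [14, 1, 18, 2, 16]
Visit 14 → queue [1, 18, 2, 16]
Visit 1 → queue [18, 2, 16]
Visit 18 → queue [2, 16]
Visit 2 → queue [16]
Visit 16 → queue []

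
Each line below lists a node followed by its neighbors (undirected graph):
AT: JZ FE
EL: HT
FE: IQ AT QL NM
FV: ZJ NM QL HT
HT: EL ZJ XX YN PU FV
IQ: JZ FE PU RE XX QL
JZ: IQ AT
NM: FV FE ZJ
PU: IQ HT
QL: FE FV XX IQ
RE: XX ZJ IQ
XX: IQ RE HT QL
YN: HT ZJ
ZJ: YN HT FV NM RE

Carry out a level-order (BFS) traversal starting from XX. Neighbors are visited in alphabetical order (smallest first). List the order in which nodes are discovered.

XX, HT, IQ, QL, RE, EL, FV, PU, YN, ZJ, FE, JZ, NM, AT

Visit XX; enqueue HT, IQ, QL, RE → queue [HT, IQ, QL, RE]
Visit HT; enqueue EL, FV, PU, YN, ZJ → queue [IQ, QL, RE, EL, FV, PU, YN, ZJ]
Visit IQ; enqueue FE, JZ → queue [QL, RE, EL, FV, PU, YN, ZJ, FE, JZ]
Visit QL → queue [RE, EL, FV, PU, YN, ZJ, FE, JZ]
Visit RE → queue [EL, FV, PU, YN, ZJ, FE, JZ]
Visit EL → queue [FV, PU, YN, ZJ, FE, JZ]
Visit FV; enqueue NM → queue [PU, YN, ZJ, FE, JZ, NM]
Visit PU → queue [YN, ZJ, FE, JZ, NM]
Visit YN → queue [ZJ, FE, JZ, NM]
Visit ZJ → queue [FE, JZ, NM]
Visit FE; enqueue AT → queue [JZ, NM, AT]
Visit JZ → queue [NM, AT]
Visit NM → queue [AT]
Visit AT → queue []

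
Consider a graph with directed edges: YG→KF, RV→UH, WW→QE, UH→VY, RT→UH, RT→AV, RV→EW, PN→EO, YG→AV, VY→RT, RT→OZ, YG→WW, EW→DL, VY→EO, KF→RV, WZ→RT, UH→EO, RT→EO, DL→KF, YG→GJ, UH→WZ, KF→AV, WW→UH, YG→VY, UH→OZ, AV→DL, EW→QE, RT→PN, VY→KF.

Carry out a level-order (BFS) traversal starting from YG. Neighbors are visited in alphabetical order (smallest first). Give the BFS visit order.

Visit YG; enqueue AV, GJ, KF, VY, WW → queue [AV, GJ, KF, VY, WW]
Visit AV; enqueue DL → queue [GJ, KF, VY, WW, DL]
Visit GJ → queue [KF, VY, WW, DL]
Visit KF; enqueue RV → queue [VY, WW, DL, RV]
Visit VY; enqueue EO, RT → queue [WW, DL, RV, EO, RT]
Visit WW; enqueue QE, UH → queue [DL, RV, EO, RT, QE, UH]
Visit DL → queue [RV, EO, RT, QE, UH]
Visit RV; enqueue EW → queue [EO, RT, QE, UH, EW]
Visit EO → queue [RT, QE, UH, EW]
Visit RT; enqueue OZ, PN → queue [QE, UH, EW, OZ, PN]
Visit QE → queue [UH, EW, OZ, PN]
Visit UH; enqueue WZ → queue [EW, OZ, PN, WZ]
Visit EW → queue [OZ, PN, WZ]
Visit OZ → queue [PN, WZ]
Visit PN → queue [WZ]
Visit WZ → queue []

YG → AV → GJ → KF → VY → WW → DL → RV → EO → RT → QE → UH → EW → OZ → PN → WZ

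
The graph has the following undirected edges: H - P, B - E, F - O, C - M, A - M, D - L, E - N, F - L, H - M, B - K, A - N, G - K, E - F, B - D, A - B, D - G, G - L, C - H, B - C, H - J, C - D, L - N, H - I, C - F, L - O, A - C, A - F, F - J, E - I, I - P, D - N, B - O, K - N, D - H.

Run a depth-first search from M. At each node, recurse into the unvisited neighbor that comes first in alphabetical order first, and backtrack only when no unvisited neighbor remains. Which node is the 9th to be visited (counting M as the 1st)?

E

Visit M
M → A
A → B
B → C
C → D
D → G
G → K
K → N
N → E
E → F
F → J
J → H
H → I
I → P
F → L
L → O

Visit order: M, A, B, C, D, G, K, N, E, F, J, H, I, P, L, O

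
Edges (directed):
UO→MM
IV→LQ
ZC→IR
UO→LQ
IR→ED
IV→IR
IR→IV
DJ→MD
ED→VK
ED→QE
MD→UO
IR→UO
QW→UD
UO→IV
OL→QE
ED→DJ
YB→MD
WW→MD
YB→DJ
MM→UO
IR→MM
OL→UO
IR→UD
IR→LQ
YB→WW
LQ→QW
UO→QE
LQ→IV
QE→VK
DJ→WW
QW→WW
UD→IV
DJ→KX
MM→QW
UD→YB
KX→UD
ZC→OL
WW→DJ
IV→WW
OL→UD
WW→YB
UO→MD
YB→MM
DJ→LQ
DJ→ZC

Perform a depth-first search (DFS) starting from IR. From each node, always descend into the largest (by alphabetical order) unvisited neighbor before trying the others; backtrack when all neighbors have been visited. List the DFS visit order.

IR, UO, QE, VK, MM, QW, WW, YB, MD, DJ, ZC, OL, UD, IV, LQ, KX, ED

Visit IR
IR → UO
UO → QE
QE → VK
UO → MM
MM → QW
QW → WW
WW → YB
YB → MD
YB → DJ
DJ → ZC
ZC → OL
OL → UD
UD → IV
IV → LQ
DJ → KX
IR → ED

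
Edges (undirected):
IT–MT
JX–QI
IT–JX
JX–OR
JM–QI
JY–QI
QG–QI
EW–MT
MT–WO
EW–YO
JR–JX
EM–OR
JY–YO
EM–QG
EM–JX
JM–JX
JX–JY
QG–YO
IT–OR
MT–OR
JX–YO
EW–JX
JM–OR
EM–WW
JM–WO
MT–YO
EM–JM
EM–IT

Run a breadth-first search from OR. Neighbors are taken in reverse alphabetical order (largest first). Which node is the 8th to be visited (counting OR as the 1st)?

Visit OR; enqueue MT, JX, JM, IT, EM → queue [MT, JX, JM, IT, EM]
Visit MT; enqueue YO, WO, EW → queue [JX, JM, IT, EM, YO, WO, EW]
Visit JX; enqueue QI, JY, JR → queue [JM, IT, EM, YO, WO, EW, QI, JY, JR]
Visit JM → queue [IT, EM, YO, WO, EW, QI, JY, JR]
Visit IT → queue [EM, YO, WO, EW, QI, JY, JR]
Visit EM; enqueue WW, QG → queue [YO, WO, EW, QI, JY, JR, WW, QG]
Visit YO → queue [WO, EW, QI, JY, JR, WW, QG]
Visit WO → queue [EW, QI, JY, JR, WW, QG]
Visit EW → queue [QI, JY, JR, WW, QG]
Visit QI → queue [JY, JR, WW, QG]
Visit JY → queue [JR, WW, QG]
Visit JR → queue [WW, QG]
Visit WW → queue [QG]
Visit QG → queue []

Visit order: OR, MT, JX, JM, IT, EM, YO, WO, EW, QI, JY, JR, WW, QG

WO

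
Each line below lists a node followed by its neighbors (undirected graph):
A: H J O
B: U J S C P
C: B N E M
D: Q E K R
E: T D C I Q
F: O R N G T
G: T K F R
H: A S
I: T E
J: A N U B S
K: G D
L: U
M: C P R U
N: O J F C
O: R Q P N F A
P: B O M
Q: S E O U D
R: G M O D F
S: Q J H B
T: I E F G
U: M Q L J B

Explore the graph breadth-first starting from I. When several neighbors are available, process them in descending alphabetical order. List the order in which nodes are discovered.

I T E G F Q D C R K O N U S M B P A J L H

Visit I; enqueue T, E → queue [T, E]
Visit T; enqueue G, F → queue [E, G, F]
Visit E; enqueue Q, D, C → queue [G, F, Q, D, C]
Visit G; enqueue R, K → queue [F, Q, D, C, R, K]
Visit F; enqueue O, N → queue [Q, D, C, R, K, O, N]
Visit Q; enqueue U, S → queue [D, C, R, K, O, N, U, S]
Visit D → queue [C, R, K, O, N, U, S]
Visit C; enqueue M, B → queue [R, K, O, N, U, S, M, B]
Visit R → queue [K, O, N, U, S, M, B]
Visit K → queue [O, N, U, S, M, B]
Visit O; enqueue P, A → queue [N, U, S, M, B, P, A]
Visit N; enqueue J → queue [U, S, M, B, P, A, J]
Visit U; enqueue L → queue [S, M, B, P, A, J, L]
Visit S; enqueue H → queue [M, B, P, A, J, L, H]
Visit M → queue [B, P, A, J, L, H]
Visit B → queue [P, A, J, L, H]
Visit P → queue [A, J, L, H]
Visit A → queue [J, L, H]
Visit J → queue [L, H]
Visit L → queue [H]
Visit H → queue []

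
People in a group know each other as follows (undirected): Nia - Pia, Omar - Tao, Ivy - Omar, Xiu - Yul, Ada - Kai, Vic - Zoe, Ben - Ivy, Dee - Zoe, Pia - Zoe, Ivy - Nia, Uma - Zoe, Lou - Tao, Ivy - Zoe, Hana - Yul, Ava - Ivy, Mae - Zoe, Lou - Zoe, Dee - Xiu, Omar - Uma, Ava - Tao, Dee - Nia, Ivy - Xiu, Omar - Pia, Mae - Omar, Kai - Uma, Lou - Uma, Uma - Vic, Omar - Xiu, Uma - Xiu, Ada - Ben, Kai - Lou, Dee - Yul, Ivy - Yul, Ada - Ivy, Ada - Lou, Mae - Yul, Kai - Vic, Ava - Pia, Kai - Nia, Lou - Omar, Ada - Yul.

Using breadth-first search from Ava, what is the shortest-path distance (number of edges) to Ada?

Level 0: Ava
Level 1: Ivy, Pia, Tao
Level 2: Ada, Ben, Lou, Nia, Omar, Xiu, Yul, Zoe
Level 3: Dee, Hana, Kai, Mae, Uma, Vic
Ada first appears at level 2.

2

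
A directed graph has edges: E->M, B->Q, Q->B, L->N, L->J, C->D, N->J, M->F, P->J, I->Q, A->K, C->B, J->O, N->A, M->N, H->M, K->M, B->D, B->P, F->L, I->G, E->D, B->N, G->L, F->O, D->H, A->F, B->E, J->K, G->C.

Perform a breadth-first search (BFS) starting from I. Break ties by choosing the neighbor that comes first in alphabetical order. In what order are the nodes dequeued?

Visit I; enqueue G, Q → queue [G, Q]
Visit G; enqueue C, L → queue [Q, C, L]
Visit Q; enqueue B → queue [C, L, B]
Visit C; enqueue D → queue [L, B, D]
Visit L; enqueue J, N → queue [B, D, J, N]
Visit B; enqueue E, P → queue [D, J, N, E, P]
Visit D; enqueue H → queue [J, N, E, P, H]
Visit J; enqueue K, O → queue [N, E, P, H, K, O]
Visit N; enqueue A → queue [E, P, H, K, O, A]
Visit E; enqueue M → queue [P, H, K, O, A, M]
Visit P → queue [H, K, O, A, M]
Visit H → queue [K, O, A, M]
Visit K → queue [O, A, M]
Visit O → queue [A, M]
Visit A; enqueue F → queue [M, F]
Visit M → queue [F]
Visit F → queue []

I, G, Q, C, L, B, D, J, N, E, P, H, K, O, A, M, F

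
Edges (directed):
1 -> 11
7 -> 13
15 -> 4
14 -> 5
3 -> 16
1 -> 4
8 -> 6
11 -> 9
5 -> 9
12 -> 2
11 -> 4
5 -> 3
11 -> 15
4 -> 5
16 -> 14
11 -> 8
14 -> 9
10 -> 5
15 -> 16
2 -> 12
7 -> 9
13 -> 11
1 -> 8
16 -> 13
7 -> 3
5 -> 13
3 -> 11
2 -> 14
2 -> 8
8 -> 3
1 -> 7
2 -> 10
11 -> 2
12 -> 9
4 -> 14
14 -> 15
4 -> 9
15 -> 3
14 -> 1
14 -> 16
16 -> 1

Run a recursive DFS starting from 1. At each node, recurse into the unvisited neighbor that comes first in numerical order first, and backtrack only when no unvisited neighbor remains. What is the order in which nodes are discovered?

1 → 4 → 5 → 3 → 11 → 2 → 8 → 6 → 10 → 12 → 9 → 14 → 15 → 16 → 13 → 7

Visit 1
1 → 4
4 → 5
5 → 3
3 → 11
11 → 2
2 → 8
8 → 6
2 → 10
2 → 12
12 → 9
2 → 14
14 → 15
15 → 16
16 → 13
1 → 7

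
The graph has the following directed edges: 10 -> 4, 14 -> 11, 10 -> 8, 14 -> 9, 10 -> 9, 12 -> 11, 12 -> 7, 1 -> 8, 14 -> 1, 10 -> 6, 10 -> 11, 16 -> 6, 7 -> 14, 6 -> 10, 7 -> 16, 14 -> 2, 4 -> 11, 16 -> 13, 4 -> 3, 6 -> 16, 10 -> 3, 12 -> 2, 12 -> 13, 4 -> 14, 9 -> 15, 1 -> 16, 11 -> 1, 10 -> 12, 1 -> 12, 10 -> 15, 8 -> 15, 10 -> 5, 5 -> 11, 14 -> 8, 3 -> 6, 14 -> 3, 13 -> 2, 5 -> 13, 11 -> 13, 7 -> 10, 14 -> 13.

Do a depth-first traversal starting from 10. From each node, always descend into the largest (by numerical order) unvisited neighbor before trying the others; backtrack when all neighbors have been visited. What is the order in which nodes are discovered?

10 -> 15 -> 12 -> 13 -> 2 -> 11 -> 1 -> 16 -> 6 -> 8 -> 7 -> 14 -> 9 -> 3 -> 5 -> 4

Visit 10
10 → 15
10 → 12
12 → 13
13 → 2
12 → 11
11 → 1
1 → 16
16 → 6
1 → 8
12 → 7
7 → 14
14 → 9
14 → 3
10 → 5
10 → 4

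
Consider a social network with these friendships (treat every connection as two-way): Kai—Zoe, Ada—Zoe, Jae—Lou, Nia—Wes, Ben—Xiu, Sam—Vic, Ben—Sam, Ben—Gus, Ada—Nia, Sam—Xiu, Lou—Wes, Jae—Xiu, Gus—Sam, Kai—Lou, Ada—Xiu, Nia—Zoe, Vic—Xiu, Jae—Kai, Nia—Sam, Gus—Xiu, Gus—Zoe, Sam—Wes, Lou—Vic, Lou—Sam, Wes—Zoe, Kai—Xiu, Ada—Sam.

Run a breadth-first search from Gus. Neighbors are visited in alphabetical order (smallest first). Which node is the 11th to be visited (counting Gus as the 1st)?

Visit Gus; enqueue Ben, Sam, Xiu, Zoe → queue [Ben, Sam, Xiu, Zoe]
Visit Ben → queue [Sam, Xiu, Zoe]
Visit Sam; enqueue Ada, Lou, Nia, Vic, Wes → queue [Xiu, Zoe, Ada, Lou, Nia, Vic, Wes]
Visit Xiu; enqueue Jae, Kai → queue [Zoe, Ada, Lou, Nia, Vic, Wes, Jae, Kai]
Visit Zoe → queue [Ada, Lou, Nia, Vic, Wes, Jae, Kai]
Visit Ada → queue [Lou, Nia, Vic, Wes, Jae, Kai]
Visit Lou → queue [Nia, Vic, Wes, Jae, Kai]
Visit Nia → queue [Vic, Wes, Jae, Kai]
Visit Vic → queue [Wes, Jae, Kai]
Visit Wes → queue [Jae, Kai]
Visit Jae → queue [Kai]
Visit Kai → queue []

Visit order: Gus, Ben, Sam, Xiu, Zoe, Ada, Lou, Nia, Vic, Wes, Jae, Kai

Jae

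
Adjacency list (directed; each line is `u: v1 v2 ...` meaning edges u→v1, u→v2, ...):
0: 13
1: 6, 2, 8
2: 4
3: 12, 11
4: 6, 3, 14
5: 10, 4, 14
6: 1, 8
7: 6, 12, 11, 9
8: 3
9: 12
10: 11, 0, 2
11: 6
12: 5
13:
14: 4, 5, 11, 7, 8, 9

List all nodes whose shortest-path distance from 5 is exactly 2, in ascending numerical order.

0, 2, 3, 6, 7, 8, 9, 11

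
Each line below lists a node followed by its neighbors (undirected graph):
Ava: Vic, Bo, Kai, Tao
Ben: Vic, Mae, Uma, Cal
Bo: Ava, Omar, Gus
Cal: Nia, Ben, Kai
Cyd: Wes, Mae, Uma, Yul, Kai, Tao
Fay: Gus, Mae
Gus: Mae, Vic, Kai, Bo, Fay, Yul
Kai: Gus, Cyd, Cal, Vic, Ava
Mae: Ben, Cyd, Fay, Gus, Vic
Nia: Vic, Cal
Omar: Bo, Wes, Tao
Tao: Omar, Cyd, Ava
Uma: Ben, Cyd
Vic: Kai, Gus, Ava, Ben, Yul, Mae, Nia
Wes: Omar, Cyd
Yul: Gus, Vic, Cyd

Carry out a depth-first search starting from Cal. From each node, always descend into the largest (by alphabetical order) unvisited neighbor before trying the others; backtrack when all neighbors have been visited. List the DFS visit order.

Visit Cal
Cal → Nia
Nia → Vic
Vic → Yul
Yul → Gus
Gus → Mae
Mae → Fay
Mae → Cyd
Cyd → Wes
Wes → Omar
Omar → Tao
Tao → Ava
Ava → Kai
Ava → Bo
Cyd → Uma
Uma → Ben

Cal, Nia, Vic, Yul, Gus, Mae, Fay, Cyd, Wes, Omar, Tao, Ava, Kai, Bo, Uma, Ben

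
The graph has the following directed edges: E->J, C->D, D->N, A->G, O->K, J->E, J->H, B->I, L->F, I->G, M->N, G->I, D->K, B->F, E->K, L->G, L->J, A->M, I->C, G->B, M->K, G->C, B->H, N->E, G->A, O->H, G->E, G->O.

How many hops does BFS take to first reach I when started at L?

Level 0: L
Level 1: F, G, J
Level 2: A, B, C, E, H, I, O
Level 3: D, K, M
Level 4: N
I first appears at level 2.

2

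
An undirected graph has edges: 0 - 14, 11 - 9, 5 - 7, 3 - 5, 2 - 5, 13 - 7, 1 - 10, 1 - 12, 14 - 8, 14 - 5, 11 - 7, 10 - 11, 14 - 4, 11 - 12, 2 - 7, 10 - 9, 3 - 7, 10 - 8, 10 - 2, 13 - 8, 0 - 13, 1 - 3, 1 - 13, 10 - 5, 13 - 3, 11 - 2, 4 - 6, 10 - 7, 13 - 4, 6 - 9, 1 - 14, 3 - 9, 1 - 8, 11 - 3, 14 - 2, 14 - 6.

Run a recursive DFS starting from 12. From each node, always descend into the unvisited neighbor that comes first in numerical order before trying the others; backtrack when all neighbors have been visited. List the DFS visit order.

12, 1, 3, 5, 2, 7, 10, 8, 13, 0, 14, 4, 6, 9, 11

Visit 12
12 → 1
1 → 3
3 → 5
5 → 2
2 → 7
7 → 10
10 → 8
8 → 13
13 → 0
0 → 14
14 → 4
4 → 6
6 → 9
9 → 11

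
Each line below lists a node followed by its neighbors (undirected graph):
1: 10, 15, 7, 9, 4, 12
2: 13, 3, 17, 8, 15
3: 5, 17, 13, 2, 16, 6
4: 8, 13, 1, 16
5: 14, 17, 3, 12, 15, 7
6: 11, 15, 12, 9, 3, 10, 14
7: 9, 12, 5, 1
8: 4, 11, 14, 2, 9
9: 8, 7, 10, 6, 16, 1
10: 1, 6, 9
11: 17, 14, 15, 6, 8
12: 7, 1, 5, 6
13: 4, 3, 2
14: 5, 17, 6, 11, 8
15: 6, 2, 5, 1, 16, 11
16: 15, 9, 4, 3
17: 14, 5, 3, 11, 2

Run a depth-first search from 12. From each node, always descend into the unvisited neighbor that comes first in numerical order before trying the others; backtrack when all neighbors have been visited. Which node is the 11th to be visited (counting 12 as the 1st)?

10

Visit 12
12 → 1
1 → 4
4 → 8
8 → 2
2 → 3
3 → 5
5 → 7
7 → 9
9 → 6
6 → 10
6 → 11
11 → 14
14 → 17
11 → 15
15 → 16
3 → 13

Visit order: 12, 1, 4, 8, 2, 3, 5, 7, 9, 6, 10, 11, 14, 17, 15, 16, 13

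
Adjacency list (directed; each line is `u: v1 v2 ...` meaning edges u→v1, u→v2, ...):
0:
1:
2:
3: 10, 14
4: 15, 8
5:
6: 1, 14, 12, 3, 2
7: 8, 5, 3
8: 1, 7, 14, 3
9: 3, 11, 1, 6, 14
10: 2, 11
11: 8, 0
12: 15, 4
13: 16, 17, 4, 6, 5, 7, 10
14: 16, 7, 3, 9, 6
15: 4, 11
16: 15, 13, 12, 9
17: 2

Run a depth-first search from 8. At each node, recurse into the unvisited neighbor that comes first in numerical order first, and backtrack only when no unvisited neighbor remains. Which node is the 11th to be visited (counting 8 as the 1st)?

4

Visit 8
8 → 1
8 → 3
3 → 10
10 → 2
10 → 11
11 → 0
3 → 14
14 → 6
6 → 12
12 → 4
4 → 15
14 → 7
7 → 5
14 → 9
14 → 16
16 → 13
13 → 17

Visit order: 8, 1, 3, 10, 2, 11, 0, 14, 6, 12, 4, 15, 7, 5, 9, 16, 13, 17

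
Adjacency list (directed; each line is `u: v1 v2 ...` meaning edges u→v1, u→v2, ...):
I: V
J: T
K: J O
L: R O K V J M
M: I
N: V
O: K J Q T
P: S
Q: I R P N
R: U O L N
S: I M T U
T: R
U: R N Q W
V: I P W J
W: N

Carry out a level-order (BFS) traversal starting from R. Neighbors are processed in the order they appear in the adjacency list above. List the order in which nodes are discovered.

Visit R; enqueue U, O, L, N → queue [U, O, L, N]
Visit U; enqueue Q, W → queue [O, L, N, Q, W]
Visit O; enqueue K, J, T → queue [L, N, Q, W, K, J, T]
Visit L; enqueue V, M → queue [N, Q, W, K, J, T, V, M]
Visit N → queue [Q, W, K, J, T, V, M]
Visit Q; enqueue I, P → queue [W, K, J, T, V, M, I, P]
Visit W → queue [K, J, T, V, M, I, P]
Visit K → queue [J, T, V, M, I, P]
Visit J → queue [T, V, M, I, P]
Visit T → queue [V, M, I, P]
Visit V → queue [M, I, P]
Visit M → queue [I, P]
Visit I → queue [P]
Visit P; enqueue S → queue [S]
Visit S → queue []

R, U, O, L, N, Q, W, K, J, T, V, M, I, P, S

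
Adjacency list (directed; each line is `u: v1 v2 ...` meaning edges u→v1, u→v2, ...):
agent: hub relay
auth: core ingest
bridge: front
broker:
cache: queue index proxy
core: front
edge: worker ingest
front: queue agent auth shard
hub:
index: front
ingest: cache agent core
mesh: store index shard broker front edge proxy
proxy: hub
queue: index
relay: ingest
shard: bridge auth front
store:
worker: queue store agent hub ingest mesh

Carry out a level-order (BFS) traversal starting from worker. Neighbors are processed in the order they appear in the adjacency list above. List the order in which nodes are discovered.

worker queue store agent hub ingest mesh index relay cache core shard broker front edge proxy bridge auth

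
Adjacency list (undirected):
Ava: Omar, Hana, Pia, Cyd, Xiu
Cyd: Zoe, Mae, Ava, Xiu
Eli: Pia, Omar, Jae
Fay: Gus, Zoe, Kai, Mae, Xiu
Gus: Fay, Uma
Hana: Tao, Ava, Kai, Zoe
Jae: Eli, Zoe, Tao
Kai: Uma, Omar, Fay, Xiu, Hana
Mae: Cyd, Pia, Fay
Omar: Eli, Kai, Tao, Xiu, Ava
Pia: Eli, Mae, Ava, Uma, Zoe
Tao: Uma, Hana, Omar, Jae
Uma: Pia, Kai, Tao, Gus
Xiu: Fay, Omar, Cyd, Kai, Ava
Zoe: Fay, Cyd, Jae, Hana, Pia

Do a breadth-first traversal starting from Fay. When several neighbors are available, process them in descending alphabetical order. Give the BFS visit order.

Fay -> Zoe -> Xiu -> Mae -> Kai -> Gus -> Pia -> Jae -> Hana -> Cyd -> Omar -> Ava -> Uma -> Eli -> Tao

Visit Fay; enqueue Zoe, Xiu, Mae, Kai, Gus → queue [Zoe, Xiu, Mae, Kai, Gus]
Visit Zoe; enqueue Pia, Jae, Hana, Cyd → queue [Xiu, Mae, Kai, Gus, Pia, Jae, Hana, Cyd]
Visit Xiu; enqueue Omar, Ava → queue [Mae, Kai, Gus, Pia, Jae, Hana, Cyd, Omar, Ava]
Visit Mae → queue [Kai, Gus, Pia, Jae, Hana, Cyd, Omar, Ava]
Visit Kai; enqueue Uma → queue [Gus, Pia, Jae, Hana, Cyd, Omar, Ava, Uma]
Visit Gus → queue [Pia, Jae, Hana, Cyd, Omar, Ava, Uma]
Visit Pia; enqueue Eli → queue [Jae, Hana, Cyd, Omar, Ava, Uma, Eli]
Visit Jae; enqueue Tao → queue [Hana, Cyd, Omar, Ava, Uma, Eli, Tao]
Visit Hana → queue [Cyd, Omar, Ava, Uma, Eli, Tao]
Visit Cyd → queue [Omar, Ava, Uma, Eli, Tao]
Visit Omar → queue [Ava, Uma, Eli, Tao]
Visit Ava → queue [Uma, Eli, Tao]
Visit Uma → queue [Eli, Tao]
Visit Eli → queue [Tao]
Visit Tao → queue []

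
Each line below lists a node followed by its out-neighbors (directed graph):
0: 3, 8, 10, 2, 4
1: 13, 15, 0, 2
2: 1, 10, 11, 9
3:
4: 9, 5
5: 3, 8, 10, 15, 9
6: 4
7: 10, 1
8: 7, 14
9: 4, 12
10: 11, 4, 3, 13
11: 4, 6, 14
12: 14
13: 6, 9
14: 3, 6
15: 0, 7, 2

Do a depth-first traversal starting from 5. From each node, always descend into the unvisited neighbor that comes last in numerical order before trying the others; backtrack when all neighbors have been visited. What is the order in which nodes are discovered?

5, 15, 7, 10, 13, 9, 12, 14, 6, 4, 3, 11, 1, 2, 0, 8

Visit 5
5 → 15
15 → 7
7 → 10
10 → 13
13 → 9
9 → 12
12 → 14
14 → 6
6 → 4
14 → 3
10 → 11
7 → 1
1 → 2
1 → 0
0 → 8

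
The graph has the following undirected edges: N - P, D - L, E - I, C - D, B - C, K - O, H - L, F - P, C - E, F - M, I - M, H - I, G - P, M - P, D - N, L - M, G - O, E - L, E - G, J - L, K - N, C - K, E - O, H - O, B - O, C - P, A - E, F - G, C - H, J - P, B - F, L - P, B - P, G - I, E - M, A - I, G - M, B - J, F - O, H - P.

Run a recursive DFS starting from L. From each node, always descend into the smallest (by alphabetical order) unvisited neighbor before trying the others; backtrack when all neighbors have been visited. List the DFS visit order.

L, D, C, B, F, G, E, A, I, H, O, K, N, P, J, M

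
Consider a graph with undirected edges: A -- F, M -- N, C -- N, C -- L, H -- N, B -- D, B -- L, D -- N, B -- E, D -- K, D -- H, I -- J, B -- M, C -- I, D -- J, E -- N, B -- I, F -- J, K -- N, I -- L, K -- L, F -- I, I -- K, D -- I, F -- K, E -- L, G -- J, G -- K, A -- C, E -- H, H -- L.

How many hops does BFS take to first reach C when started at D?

2

Level 0: D
Level 1: B, H, I, J, K, N
Level 2: C, E, F, G, L, M
Level 3: A
C first appears at level 2.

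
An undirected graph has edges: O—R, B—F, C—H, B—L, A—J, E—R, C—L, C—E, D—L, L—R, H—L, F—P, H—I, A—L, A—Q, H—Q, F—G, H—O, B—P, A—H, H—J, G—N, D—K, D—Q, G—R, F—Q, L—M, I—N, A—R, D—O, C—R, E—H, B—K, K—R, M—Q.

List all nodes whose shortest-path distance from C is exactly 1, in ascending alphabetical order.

E, H, L, R

Level 0: C
Level 1: E, H, L, R
Level 2: A, B, D, G, I, J, K, M, O, Q
Level 3: F, N, P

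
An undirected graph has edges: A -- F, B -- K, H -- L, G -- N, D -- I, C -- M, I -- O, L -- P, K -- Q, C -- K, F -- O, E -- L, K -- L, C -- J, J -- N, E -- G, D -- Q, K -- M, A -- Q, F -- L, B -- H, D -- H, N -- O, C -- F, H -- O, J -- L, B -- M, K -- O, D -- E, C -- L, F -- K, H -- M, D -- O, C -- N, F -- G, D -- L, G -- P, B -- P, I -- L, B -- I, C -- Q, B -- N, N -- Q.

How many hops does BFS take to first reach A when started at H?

3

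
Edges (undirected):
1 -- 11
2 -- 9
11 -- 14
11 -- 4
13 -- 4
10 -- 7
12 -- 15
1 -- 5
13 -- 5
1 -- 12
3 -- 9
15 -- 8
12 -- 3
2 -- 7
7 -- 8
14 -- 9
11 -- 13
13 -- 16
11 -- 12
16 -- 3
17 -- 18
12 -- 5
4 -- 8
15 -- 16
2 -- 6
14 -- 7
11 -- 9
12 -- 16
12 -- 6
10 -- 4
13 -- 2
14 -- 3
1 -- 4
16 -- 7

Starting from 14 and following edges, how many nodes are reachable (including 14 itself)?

BFS from 14 visits: 14, 3, 7, 9, 11, 12, 16, 2, 8, 10, 1, 4, 13, 5, 6, 15
Reachable nodes: 16 of 18 total.

16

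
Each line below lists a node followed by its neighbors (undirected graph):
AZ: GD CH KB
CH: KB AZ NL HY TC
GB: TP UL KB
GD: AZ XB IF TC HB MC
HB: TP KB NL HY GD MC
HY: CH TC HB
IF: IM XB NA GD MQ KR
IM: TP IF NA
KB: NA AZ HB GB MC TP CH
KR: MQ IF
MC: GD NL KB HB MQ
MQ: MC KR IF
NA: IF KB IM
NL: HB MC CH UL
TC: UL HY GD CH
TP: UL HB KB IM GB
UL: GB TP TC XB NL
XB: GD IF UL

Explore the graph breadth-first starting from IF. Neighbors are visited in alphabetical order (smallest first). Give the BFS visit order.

IF, GD, IM, KR, MQ, NA, XB, AZ, HB, MC, TC, TP, KB, UL, CH, HY, NL, GB

Visit IF; enqueue GD, IM, KR, MQ, NA, XB → queue [GD, IM, KR, MQ, NA, XB]
Visit GD; enqueue AZ, HB, MC, TC → queue [IM, KR, MQ, NA, XB, AZ, HB, MC, TC]
Visit IM; enqueue TP → queue [KR, MQ, NA, XB, AZ, HB, MC, TC, TP]
Visit KR → queue [MQ, NA, XB, AZ, HB, MC, TC, TP]
Visit MQ → queue [NA, XB, AZ, HB, MC, TC, TP]
Visit NA; enqueue KB → queue [XB, AZ, HB, MC, TC, TP, KB]
Visit XB; enqueue UL → queue [AZ, HB, MC, TC, TP, KB, UL]
Visit AZ; enqueue CH → queue [HB, MC, TC, TP, KB, UL, CH]
Visit HB; enqueue HY, NL → queue [MC, TC, TP, KB, UL, CH, HY, NL]
Visit MC → queue [TC, TP, KB, UL, CH, HY, NL]
Visit TC → queue [TP, KB, UL, CH, HY, NL]
Visit TP; enqueue GB → queue [KB, UL, CH, HY, NL, GB]
Visit KB → queue [UL, CH, HY, NL, GB]
Visit UL → queue [CH, HY, NL, GB]
Visit CH → queue [HY, NL, GB]
Visit HY → queue [NL, GB]
Visit NL → queue [GB]
Visit GB → queue []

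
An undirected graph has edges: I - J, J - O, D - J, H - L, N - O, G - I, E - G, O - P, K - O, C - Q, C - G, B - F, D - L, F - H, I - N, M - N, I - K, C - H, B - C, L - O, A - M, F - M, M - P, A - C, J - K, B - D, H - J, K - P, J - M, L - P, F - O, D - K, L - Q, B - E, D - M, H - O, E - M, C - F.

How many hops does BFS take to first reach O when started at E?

3

Level 0: E
Level 1: B, G, M
Level 2: A, C, D, F, I, J, N, P
Level 3: H, K, L, O, Q
O first appears at level 3.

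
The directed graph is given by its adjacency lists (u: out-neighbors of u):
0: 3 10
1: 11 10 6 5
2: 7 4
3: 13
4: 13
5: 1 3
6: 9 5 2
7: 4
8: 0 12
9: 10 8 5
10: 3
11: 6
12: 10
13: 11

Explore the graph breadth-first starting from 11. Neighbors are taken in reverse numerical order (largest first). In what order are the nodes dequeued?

Visit 11; enqueue 6 → queue [6]
Visit 6; enqueue 9, 5, 2 → queue [9, 5, 2]
Visit 9; enqueue 10, 8 → queue [5, 2, 10, 8]
Visit 5; enqueue 3, 1 → queue [2, 10, 8, 3, 1]
Visit 2; enqueue 7, 4 → queue [10, 8, 3, 1, 7, 4]
Visit 10 → queue [8, 3, 1, 7, 4]
Visit 8; enqueue 12, 0 → queue [3, 1, 7, 4, 12, 0]
Visit 3; enqueue 13 → queue [1, 7, 4, 12, 0, 13]
Visit 1 → queue [7, 4, 12, 0, 13]
Visit 7 → queue [4, 12, 0, 13]
Visit 4 → queue [12, 0, 13]
Visit 12 → queue [0, 13]
Visit 0 → queue [13]
Visit 13 → queue []

11, 6, 9, 5, 2, 10, 8, 3, 1, 7, 4, 12, 0, 13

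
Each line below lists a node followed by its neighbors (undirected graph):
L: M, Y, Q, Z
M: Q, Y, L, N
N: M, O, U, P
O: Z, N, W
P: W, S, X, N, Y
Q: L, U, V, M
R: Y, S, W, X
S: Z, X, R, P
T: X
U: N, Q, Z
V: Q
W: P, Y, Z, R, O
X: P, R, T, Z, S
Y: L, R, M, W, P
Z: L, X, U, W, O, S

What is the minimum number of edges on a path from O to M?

Level 0: O
Level 1: N, W, Z
Level 2: L, M, P, R, S, U, X, Y
Level 3: Q, T
Level 4: V
M first appears at level 2.

2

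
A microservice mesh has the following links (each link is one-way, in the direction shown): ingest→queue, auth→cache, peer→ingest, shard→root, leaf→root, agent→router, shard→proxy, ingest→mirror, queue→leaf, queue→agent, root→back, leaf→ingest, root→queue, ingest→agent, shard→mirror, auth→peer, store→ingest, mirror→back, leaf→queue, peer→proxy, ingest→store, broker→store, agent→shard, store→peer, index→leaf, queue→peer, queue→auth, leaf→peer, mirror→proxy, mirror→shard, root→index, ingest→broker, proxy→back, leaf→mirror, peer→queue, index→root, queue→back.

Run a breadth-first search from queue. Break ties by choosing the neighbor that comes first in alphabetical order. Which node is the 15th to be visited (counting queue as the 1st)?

Visit queue; enqueue agent, auth, back, leaf, peer → queue [agent, auth, back, leaf, peer]
Visit agent; enqueue router, shard → queue [auth, back, leaf, peer, router, shard]
Visit auth; enqueue cache → queue [back, leaf, peer, router, shard, cache]
Visit back → queue [leaf, peer, router, shard, cache]
Visit leaf; enqueue ingest, mirror, root → queue [peer, router, shard, cache, ingest, mirror, root]
Visit peer; enqueue proxy → queue [router, shard, cache, ingest, mirror, root, proxy]
Visit router → queue [shard, cache, ingest, mirror, root, proxy]
Visit shard → queue [cache, ingest, mirror, root, proxy]
Visit cache → queue [ingest, mirror, root, proxy]
Visit ingest; enqueue broker, store → queue [mirror, root, proxy, broker, store]
Visit mirror → queue [root, proxy, broker, store]
Visit root; enqueue index → queue [proxy, broker, store, index]
Visit proxy → queue [broker, store, index]
Visit broker → queue [store, index]
Visit store → queue [index]
Visit index → queue []

Visit order: queue, agent, auth, back, leaf, peer, router, shard, cache, ingest, mirror, root, proxy, broker, store, index

store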